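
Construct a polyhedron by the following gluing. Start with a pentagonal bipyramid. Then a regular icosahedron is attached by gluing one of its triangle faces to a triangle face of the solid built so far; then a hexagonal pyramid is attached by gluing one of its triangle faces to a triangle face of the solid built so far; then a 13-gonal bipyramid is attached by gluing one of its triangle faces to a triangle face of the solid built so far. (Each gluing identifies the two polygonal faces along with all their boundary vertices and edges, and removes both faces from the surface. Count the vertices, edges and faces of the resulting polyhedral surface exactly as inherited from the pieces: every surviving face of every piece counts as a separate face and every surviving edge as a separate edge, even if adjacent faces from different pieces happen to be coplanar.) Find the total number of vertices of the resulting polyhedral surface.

32

A pentagonal bipyramid: V=7, E=15, F=10.
Attach a regular icosahedron (V=12, E=30, F=20) along a 3-gon: merge 3 vertices and 3 edges, delete both glued faces → V=16, E=42, F=28.
Attach a hexagonal pyramid (V=7, E=12, F=7) along a 3-gon: merge 3 vertices and 3 edges, delete both glued faces → V=20, E=51, F=33.
Attach a 13-gonal bipyramid (V=15, E=39, F=26) along a 3-gon: merge 3 vertices and 3 edges, delete both glued faces → V=32, E=87, F=57.
Check: V − E + F = 32 − 87 + 57 = 2.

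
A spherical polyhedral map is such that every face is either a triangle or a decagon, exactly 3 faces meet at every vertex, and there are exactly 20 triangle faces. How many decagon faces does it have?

Let x be the number of decagons; then F = 20 + x.
Edge–face incidences: 2E = 3·20 + 10·x = 60 + 10x.
Every vertex has degree 3, so 3V = 2E.
Euler: V − E + F = 2 ⇒ (2E)/3 − E + (20 + x) = 2.
Multiply by 6: 2·(2E) − 3·(2E) + 6·(20 + x) = 12, i.e. 120 + 6x − (60 + 10x) = 12.
Collecting terms: −4x + 60 = 12, so −4x = −48, so x = 12.
Then 2E = 60 + 10·12 = 180, so E = 90, V = 2E/3 = 60, F = 20 + 12 = 32.

12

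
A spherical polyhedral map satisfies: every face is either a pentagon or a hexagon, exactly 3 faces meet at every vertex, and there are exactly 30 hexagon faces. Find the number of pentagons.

Let x be the number of pentagons; then F = 30 + x.
Edge–face incidences: 2E = 6·30 + 5·x = 180 + 5x.
Every vertex has degree 3, so 3V = 2E.
Euler: V − E + F = 2 ⇒ (2E)/3 − E + (30 + x) = 2.
Multiply by 6: 2·(2E) − 3·(2E) + 6·(30 + x) = 12, i.e. 180 + 6x − (180 + 5x) = 12.
Collecting terms: x = 12.
Then 2E = 180 + 5·12 = 240, so E = 120, V = 2E/3 = 80, F = 30 + 12 = 42.

12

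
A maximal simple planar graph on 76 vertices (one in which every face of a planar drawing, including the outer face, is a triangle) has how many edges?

222

In a plane triangulation 3F = 2E and V − E + F = 2, so E = 3V − 6 = 3·76 − 6 = 222.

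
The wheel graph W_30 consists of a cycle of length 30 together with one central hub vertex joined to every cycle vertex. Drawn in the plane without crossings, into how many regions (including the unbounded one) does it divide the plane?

W_30 has V = 30 + 1 = 31 vertices and E = 2·30 = 60 edges.
By Euler's formula F = 2 − V + E = 2 − 31 + 60 = 31.

31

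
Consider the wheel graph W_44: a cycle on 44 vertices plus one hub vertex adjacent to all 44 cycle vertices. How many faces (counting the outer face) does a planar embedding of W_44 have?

W_44 has V = 44 + 1 = 45 vertices and E = 2·44 = 88 edges.
By Euler's formula F = 2 − V + E = 2 − 45 + 88 = 45.

45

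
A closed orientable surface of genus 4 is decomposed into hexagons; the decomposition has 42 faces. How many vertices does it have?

78

χ = 2 − 2·4 = -6, and every face is a hexagon so 6F = 2E.
E = 6·42/2 = 126. Then V = -6 + E − F = -6 + 126 − 42 = 78.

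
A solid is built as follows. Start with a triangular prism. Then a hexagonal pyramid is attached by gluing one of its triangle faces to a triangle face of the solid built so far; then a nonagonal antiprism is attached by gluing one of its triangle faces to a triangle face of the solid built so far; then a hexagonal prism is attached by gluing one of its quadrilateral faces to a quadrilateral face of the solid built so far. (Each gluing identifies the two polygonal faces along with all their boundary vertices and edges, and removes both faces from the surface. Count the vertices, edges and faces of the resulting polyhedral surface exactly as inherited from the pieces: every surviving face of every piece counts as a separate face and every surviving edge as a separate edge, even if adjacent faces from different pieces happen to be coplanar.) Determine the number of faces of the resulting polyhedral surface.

A triangular prism: V=6, E=9, F=5.
Attach a hexagonal pyramid (V=7, E=12, F=7) along a 3-gon: merge 3 vertices and 3 edges, delete both glued faces → V=10, E=18, F=10.
Attach a nonagonal antiprism (V=18, E=36, F=20) along a 3-gon: merge 3 vertices and 3 edges, delete both glued faces → V=25, E=51, F=28.
Attach a hexagonal prism (V=12, E=18, F=8) along a 4-gon: merge 4 vertices and 4 edges, delete both glued faces → V=33, E=65, F=34.
Check: V − E + F = 33 − 65 + 34 = 2.

34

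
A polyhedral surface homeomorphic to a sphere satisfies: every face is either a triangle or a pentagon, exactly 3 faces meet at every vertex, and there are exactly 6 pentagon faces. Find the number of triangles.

Let x be the number of triangles; then F = 6 + x.
Edge–face incidences: 2E = 5·6 + 3·x = 30 + 3x.
Every vertex has degree 3, so 3V = 2E.
Euler: V − E + F = 2 ⇒ (2E)/3 − E + (6 + x) = 2.
Multiply by 6: 2·(2E) − 3·(2E) + 6·(6 + x) = 12, i.e. 36 + 6x − (30 + 3x) = 12.
Collecting terms: 3x + 6 = 12, so 3x = 6, so x = 2.
Then 2E = 30 + 3·2 = 36, so E = 18, V = 2E/3 = 12, F = 6 + 2 = 8.

2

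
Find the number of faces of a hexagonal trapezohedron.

The n-trapezohedron (dual of the n-antiprism) has V = 2·6 + 2 = 14, E = 4·6 = 24, F = 2·6 = 12.
Check: V − E + F = 14 − 24 + 12 = 2.

12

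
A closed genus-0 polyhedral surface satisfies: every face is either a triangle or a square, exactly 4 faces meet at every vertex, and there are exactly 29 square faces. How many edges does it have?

Let x be the number of triangles; then F = 29 + x.
Edge–face incidences: 2E = 4·29 + 3·x = 116 + 3x.
Every vertex has degree 4, so 4V = 2E.
Euler: V − E + F = 2 ⇒ (2E)/4 − E + (29 + x) = 2.
Multiply by 8: 2·(2E) − 4·(2E) + 8·(29 + x) = 16, i.e. 232 + 8x − 2·(116 + 3x) = 16.
Collecting terms: 2x = 16, so x = 8.
Then 2E = 116 + 3·8 = 140, so E = 70, V = 2E/4 = 35, F = 29 + 8 = 37.

70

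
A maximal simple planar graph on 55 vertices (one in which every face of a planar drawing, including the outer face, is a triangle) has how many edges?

159

In a plane triangulation 3F = 2E and V − E + F = 2, so E = 3V − 6 = 3·55 − 6 = 159.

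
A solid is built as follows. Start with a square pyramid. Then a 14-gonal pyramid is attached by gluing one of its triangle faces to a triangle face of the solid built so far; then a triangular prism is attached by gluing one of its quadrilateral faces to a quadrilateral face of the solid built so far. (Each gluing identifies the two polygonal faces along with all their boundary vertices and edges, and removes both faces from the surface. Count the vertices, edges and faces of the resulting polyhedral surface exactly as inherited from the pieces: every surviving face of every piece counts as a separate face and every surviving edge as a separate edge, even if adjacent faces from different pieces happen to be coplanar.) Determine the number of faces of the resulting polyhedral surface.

21

A square pyramid: V=5, E=8, F=5.
Attach a 14-gonal pyramid (V=15, E=28, F=15) along a 3-gon: merge 3 vertices and 3 edges, delete both glued faces → V=17, E=33, F=18.
Attach a triangular prism (V=6, E=9, F=5) along a 4-gon: merge 4 vertices and 4 edges, delete both glued faces → V=19, E=38, F=21.
Check: V − E + F = 19 − 38 + 21 = 2.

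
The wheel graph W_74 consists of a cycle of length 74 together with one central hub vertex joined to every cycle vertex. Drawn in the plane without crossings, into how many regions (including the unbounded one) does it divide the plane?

75

W_74 has V = 74 + 1 = 75 vertices and E = 2·74 = 148 edges.
By Euler's formula F = 2 − V + E = 2 − 75 + 148 = 75.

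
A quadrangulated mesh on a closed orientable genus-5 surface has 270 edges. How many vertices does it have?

χ = 2 − 2·5 = -8, and every face is a square so 4F = 2E.
F = 2E/4 = 135. Then V = -8 + E − F = -8 + 270 − 135 = 127.

127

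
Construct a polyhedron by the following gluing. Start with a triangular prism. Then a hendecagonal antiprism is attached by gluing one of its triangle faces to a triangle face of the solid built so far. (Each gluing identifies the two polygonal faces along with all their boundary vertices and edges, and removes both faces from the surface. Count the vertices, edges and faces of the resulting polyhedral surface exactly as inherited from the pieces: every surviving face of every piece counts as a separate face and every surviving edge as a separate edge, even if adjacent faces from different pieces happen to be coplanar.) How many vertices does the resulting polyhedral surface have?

A triangular prism: V=6, E=9, F=5.
Attach a hendecagonal antiprism (V=22, E=44, F=24) along a 3-gon: merge 3 vertices and 3 edges, delete both glued faces → V=25, E=50, F=27.
Check: V − E + F = 25 − 50 + 27 = 2.

25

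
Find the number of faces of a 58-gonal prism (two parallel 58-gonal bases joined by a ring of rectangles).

60

A prism on an n-gon has two n-gon bases and n rectangular sides: V = 2·58 = 116, E = 3·58 = 174, F = 58 + 2 = 60.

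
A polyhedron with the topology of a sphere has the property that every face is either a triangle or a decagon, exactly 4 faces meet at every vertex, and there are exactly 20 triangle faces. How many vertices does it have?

Let x be the number of decagons; then F = 20 + x.
Edge–face incidences: 2E = 3·20 + 10·x = 60 + 10x.
Every vertex has degree 4, so 4V = 2E.
Euler: V − E + F = 2 ⇒ (2E)/4 − E + (20 + x) = 2.
Multiply by 8: 2·(2E) − 4·(2E) + 8·(20 + x) = 16, i.e. 160 + 8x − 2·(60 + 10x) = 16.
Collecting terms: −12x + 40 = 16, so −12x = −24, so x = 2.
Then 2E = 60 + 10·2 = 80, so E = 40, V = 2E/4 = 20, F = 20 + 2 = 22.

20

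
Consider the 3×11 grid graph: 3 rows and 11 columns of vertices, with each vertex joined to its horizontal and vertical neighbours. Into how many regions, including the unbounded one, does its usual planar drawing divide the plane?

21

The grid has V = 3·11 = 33 vertices and E = 3·10 + 11·2 = 52 edges.
F = 2 − V + E = 2 − 33 + 52 = 21.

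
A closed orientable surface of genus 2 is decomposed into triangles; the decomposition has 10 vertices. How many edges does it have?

36

χ = 2 − 2·2 = -2, and every face is a triangle so 3F = 2E.
V − E + F = -2 with E = 3F/2 gives 10 − (3/2 − 1)·F = -2, so F = 24 and E = 36.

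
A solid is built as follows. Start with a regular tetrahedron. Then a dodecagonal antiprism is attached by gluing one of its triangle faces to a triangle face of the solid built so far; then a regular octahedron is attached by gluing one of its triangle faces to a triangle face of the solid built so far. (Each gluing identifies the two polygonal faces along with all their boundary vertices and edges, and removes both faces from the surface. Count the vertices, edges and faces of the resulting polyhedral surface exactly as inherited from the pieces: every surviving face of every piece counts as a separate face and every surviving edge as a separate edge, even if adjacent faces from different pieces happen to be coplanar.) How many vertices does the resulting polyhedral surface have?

A regular tetrahedron: V=4, E=6, F=4.
Attach a dodecagonal antiprism (V=24, E=48, F=26) along a 3-gon: merge 3 vertices and 3 edges, delete both glued faces → V=25, E=51, F=28.
Attach a regular octahedron (V=6, E=12, F=8) along a 3-gon: merge 3 vertices and 3 edges, delete both glued faces → V=28, E=60, F=34.
Check: V − E + F = 28 − 60 + 34 = 2.

28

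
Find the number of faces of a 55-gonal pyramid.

56

A pyramid on an n-gon base has one n-gon and n triangles: V = 55 + 1 = 56, E = 2·55 = 110, F = 55 + 1 = 56.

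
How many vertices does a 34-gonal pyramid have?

35

A pyramid on an n-gon base has one n-gon and n triangles: V = 34 + 1 = 35, E = 2·34 = 68, F = 34 + 1 = 35.
Check: V − E + F = 35 − 68 + 35 = 2.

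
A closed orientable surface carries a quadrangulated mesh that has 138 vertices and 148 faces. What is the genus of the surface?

6

Every face is a square, so 2E = 4·148 = 592, giving E = 296.
χ = V − E + F = 138 − 296 + 148 = -10.
For a closed orientable surface χ = 2 − 2g, so g = (2 − (-10))/2 = 6.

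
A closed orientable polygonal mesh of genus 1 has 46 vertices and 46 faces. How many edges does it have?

For a closed orientable surface of genus 1, χ = 2 − 2·1 = 0.
E = V + F − (0) = 46 + 46 − (0) = 92.

92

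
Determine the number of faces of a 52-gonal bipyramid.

104

A bipyramid over an n-gon has 2n triangular faces and n + 2 vertices: V = 52 + 2 = 54, E = 3·52 = 156, F = 2·52 = 104.
Check: V − E + F = 54 − 156 + 104 = 2.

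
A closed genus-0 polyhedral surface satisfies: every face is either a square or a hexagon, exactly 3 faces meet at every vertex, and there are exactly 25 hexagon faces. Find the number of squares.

6

Let x be the number of squares; then F = 25 + x.
Edge–face incidences: 2E = 6·25 + 4·x = 150 + 4x.
Every vertex has degree 3, so 3V = 2E.
Euler: V − E + F = 2 ⇒ (2E)/3 − E + (25 + x) = 2.
Multiply by 6: 2·(2E) − 3·(2E) + 6·(25 + x) = 12, i.e. 150 + 6x − (150 + 4x) = 12.
Collecting terms: 2x = 12, so x = 6.
Then 2E = 150 + 4·6 = 174, so E = 87, V = 2E/3 = 58, F = 25 + 6 = 31.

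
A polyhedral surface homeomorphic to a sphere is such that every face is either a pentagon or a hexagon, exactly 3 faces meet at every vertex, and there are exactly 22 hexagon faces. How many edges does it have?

96

Let x be the number of pentagons; then F = 22 + x.
Edge–face incidences: 2E = 6·22 + 5·x = 132 + 5x.
Every vertex has degree 3, so 3V = 2E.
Euler: V − E + F = 2 ⇒ (2E)/3 − E + (22 + x) = 2.
Multiply by 6: 2·(2E) − 3·(2E) + 6·(22 + x) = 12, i.e. 132 + 6x − (132 + 5x) = 12.
Collecting terms: x = 12.
Then 2E = 132 + 5·12 = 192, so E = 96, V = 2E/3 = 64, F = 22 + 12 = 34.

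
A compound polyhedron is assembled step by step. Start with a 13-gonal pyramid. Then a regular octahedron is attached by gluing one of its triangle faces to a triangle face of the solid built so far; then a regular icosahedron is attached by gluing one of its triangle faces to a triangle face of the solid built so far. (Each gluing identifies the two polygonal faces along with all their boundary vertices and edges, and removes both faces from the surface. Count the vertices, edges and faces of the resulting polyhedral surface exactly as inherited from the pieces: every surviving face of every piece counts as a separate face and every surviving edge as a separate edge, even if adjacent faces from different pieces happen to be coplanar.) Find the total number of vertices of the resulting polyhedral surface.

A 13-gonal pyramid: V=14, E=26, F=14.
Attach a regular octahedron (V=6, E=12, F=8) along a 3-gon: merge 3 vertices and 3 edges, delete both glued faces → V=17, E=35, F=20.
Attach a regular icosahedron (V=12, E=30, F=20) along a 3-gon: merge 3 vertices and 3 edges, delete both glued faces → V=26, E=62, F=38.
Check: V − E + F = 26 − 62 + 38 = 2.

26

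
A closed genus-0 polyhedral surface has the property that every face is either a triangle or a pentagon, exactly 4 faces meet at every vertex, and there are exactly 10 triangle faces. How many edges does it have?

20

Let x be the number of pentagons; then F = 10 + x.
Edge–face incidences: 2E = 3·10 + 5·x = 30 + 5x.
Every vertex has degree 4, so 4V = 2E.
Euler: V − E + F = 2 ⇒ (2E)/4 − E + (10 + x) = 2.
Multiply by 8: 2·(2E) − 4·(2E) + 8·(10 + x) = 16, i.e. 80 + 8x − 2·(30 + 5x) = 16.
Collecting terms: −2x + 20 = 16, so −2x = −4, so x = 2.
Then 2E = 30 + 5·2 = 40, so E = 20, V = 2E/4 = 10, F = 10 + 2 = 12.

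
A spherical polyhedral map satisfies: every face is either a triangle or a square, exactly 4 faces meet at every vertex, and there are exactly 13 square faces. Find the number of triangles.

Let x be the number of triangles; then F = 13 + x.
Edge–face incidences: 2E = 4·13 + 3·x = 52 + 3x.
Every vertex has degree 4, so 4V = 2E.
Euler: V − E + F = 2 ⇒ (2E)/4 − E + (13 + x) = 2.
Multiply by 8: 2·(2E) − 4·(2E) + 8·(13 + x) = 16, i.e. 104 + 8x − 2·(52 + 3x) = 16.
Collecting terms: 2x = 16, so x = 8.
Then 2E = 52 + 3·8 = 76, so E = 38, V = 2E/4 = 19, F = 13 + 8 = 21.

8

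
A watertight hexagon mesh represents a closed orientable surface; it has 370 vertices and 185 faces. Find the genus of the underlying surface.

Every face is a hexagon, so 2E = 6·185 = 1110, giving E = 555.
χ = V − E + F = 370 − 555 + 185 = 0.
For a closed orientable surface χ = 2 − 2g, so g = (2 − (0))/2 = 1.

1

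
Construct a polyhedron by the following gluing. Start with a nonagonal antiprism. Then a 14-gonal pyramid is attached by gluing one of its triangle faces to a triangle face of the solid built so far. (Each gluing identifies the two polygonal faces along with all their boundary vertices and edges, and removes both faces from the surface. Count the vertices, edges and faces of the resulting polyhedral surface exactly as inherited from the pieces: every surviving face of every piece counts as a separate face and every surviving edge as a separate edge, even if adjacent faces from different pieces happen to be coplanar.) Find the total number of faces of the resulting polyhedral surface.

33

A nonagonal antiprism: V=18, E=36, F=20.
Attach a 14-gonal pyramid (V=15, E=28, F=15) along a 3-gon: merge 3 vertices and 3 edges, delete both glued faces → V=30, E=61, F=33.
Check: V − E + F = 30 − 61 + 33 = 2.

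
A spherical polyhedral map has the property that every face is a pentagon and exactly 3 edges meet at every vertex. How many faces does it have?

12

Each face has 5 edges and each edge borders two faces, so 2E = 5F.
Each vertex has degree 3, so 3V = 2E and hence V = 5F/3.
Euler: V − E + F = 2 ⇒ (5F/3) − (5F/2) + F = 2.
Multiply by 6: (10 − 15 + 6)F = 12, i.e. 1F = 12.
So F = 12, E = 5·12/2 = 30, V = 5·12/3 = 20.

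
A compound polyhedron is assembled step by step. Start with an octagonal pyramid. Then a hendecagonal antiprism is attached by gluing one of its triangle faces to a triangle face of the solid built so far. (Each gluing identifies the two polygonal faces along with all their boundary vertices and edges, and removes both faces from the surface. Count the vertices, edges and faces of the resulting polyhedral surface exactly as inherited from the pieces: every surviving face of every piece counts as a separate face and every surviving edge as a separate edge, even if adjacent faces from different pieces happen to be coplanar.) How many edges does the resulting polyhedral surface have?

57

An octagonal pyramid: V=9, E=16, F=9.
Attach a hendecagonal antiprism (V=22, E=44, F=24) along a 3-gon: merge 3 vertices and 3 edges, delete both glued faces → V=28, E=57, F=31.
Check: V − E + F = 28 − 57 + 31 = 2.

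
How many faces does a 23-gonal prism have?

25

A prism on an n-gon has two n-gon bases and n rectangular sides: V = 2·23 = 46, E = 3·23 = 69, F = 23 + 2 = 25.
Check: V − E + F = 46 − 69 + 25 = 2.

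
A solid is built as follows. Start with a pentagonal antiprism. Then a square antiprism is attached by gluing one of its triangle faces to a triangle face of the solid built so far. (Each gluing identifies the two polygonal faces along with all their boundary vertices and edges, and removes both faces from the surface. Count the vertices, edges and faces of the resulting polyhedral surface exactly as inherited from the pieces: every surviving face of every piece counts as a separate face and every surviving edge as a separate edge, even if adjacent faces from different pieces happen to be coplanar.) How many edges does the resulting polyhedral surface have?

A pentagonal antiprism: V=10, E=20, F=12.
Attach a square antiprism (V=8, E=16, F=10) along a 3-gon: merge 3 vertices and 3 edges, delete both glued faces → V=15, E=33, F=20.
Check: V − E + F = 15 − 33 + 20 = 2.

33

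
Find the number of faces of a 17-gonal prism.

A prism on an n-gon has two n-gon bases and n rectangular sides: V = 2·17 = 34, E = 3·17 = 51, F = 17 + 2 = 19.

19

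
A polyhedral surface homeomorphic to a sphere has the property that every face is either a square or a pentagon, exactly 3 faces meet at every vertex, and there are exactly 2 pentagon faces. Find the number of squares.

5

Let x be the number of squares; then F = 2 + x.
Edge–face incidences: 2E = 5·2 + 4·x = 10 + 4x.
Every vertex has degree 3, so 3V = 2E.
Euler: V − E + F = 2 ⇒ (2E)/3 − E + (2 + x) = 2.
Multiply by 6: 2·(2E) − 3·(2E) + 6·(2 + x) = 12, i.e. 12 + 6x − (10 + 4x) = 12.
Collecting terms: 2x + 2 = 12, so 2x = 10, so x = 5.
Then 2E = 10 + 4·5 = 30, so E = 15, V = 2E/3 = 10, F = 2 + 5 = 7.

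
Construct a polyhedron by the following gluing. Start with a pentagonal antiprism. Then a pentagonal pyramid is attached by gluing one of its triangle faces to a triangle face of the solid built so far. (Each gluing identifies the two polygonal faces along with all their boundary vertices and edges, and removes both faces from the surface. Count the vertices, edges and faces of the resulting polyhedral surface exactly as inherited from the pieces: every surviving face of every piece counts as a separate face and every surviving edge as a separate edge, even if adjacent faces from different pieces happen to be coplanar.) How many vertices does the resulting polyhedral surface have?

13

A pentagonal antiprism: V=10, E=20, F=12.
Attach a pentagonal pyramid (V=6, E=10, F=6) along a 3-gon: merge 3 vertices and 3 edges, delete both glued faces → V=13, E=27, F=16.
Check: V − E + F = 13 − 27 + 16 = 2.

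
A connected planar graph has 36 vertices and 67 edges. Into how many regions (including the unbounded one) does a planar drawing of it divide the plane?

33

Euler's formula for a connected plane graph: V − E + F = 2, so F = 2 − 36 + 67 = 33.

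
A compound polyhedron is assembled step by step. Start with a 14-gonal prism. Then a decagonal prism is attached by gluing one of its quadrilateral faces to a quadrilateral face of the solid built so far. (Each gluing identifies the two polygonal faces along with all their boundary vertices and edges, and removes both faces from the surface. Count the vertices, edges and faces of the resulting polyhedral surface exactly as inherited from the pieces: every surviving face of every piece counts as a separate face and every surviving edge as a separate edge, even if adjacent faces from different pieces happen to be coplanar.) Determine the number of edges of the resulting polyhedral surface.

A 14-gonal prism: V=28, E=42, F=16.
Attach a decagonal prism (V=20, E=30, F=12) along a 4-gon: merge 4 vertices and 4 edges, delete both glued faces → V=44, E=68, F=26.
Check: V − E + F = 44 − 68 + 26 = 2.

68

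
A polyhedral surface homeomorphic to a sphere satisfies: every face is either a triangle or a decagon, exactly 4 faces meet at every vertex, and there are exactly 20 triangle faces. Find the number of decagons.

Let x be the number of decagons; then F = 20 + x.
Edge–face incidences: 2E = 3·20 + 10·x = 60 + 10x.
Every vertex has degree 4, so 4V = 2E.
Euler: V − E + F = 2 ⇒ (2E)/4 − E + (20 + x) = 2.
Multiply by 8: 2·(2E) − 4·(2E) + 8·(20 + x) = 16, i.e. 160 + 8x − 2·(60 + 10x) = 16.
Collecting terms: −12x + 40 = 16, so −12x = −24, so x = 2.
Then 2E = 60 + 10·2 = 80, so E = 40, V = 2E/4 = 20, F = 20 + 2 = 22.

2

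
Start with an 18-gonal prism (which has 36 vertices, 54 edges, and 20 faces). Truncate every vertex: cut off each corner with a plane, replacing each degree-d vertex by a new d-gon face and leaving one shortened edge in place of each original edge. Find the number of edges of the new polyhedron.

162

Truncation replaces each original edge-end by a new vertex, so V′ = 2E = 108.
Each original edge survives, and each old vertex of degree d contributes d new edges; summing degrees gives Σd = 2E, so E′ = E + 2E = 3E = 162.
Each original face survives and each original vertex becomes one new face: F′ = F + V = 56.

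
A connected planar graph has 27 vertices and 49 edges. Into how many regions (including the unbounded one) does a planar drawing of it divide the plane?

Euler's formula for a connected plane graph: V − E + F = 2, so F = 2 − 27 + 49 = 24.

24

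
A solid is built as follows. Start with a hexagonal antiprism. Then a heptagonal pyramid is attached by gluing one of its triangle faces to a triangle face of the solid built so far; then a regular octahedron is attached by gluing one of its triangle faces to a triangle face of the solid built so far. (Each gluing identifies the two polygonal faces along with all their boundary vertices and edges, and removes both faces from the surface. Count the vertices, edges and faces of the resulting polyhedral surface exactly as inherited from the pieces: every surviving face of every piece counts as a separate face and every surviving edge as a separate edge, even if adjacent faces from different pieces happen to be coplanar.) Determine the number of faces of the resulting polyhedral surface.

A hexagonal antiprism: V=12, E=24, F=14.
Attach a heptagonal pyramid (V=8, E=14, F=8) along a 3-gon: merge 3 vertices and 3 edges, delete both glued faces → V=17, E=35, F=20.
Attach a regular octahedron (V=6, E=12, F=8) along a 3-gon: merge 3 vertices and 3 edges, delete both glued faces → V=20, E=44, F=26.
Check: V − E + F = 20 − 44 + 26 = 2.

26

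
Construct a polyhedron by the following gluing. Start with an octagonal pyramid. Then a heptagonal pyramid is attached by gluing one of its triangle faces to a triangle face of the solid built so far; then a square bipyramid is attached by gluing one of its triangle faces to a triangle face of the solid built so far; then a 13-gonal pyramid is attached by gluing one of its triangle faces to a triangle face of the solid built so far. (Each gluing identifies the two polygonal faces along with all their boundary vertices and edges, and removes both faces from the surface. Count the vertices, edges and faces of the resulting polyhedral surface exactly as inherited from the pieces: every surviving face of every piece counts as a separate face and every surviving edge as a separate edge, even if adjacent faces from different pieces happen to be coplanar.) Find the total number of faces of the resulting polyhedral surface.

33

An octagonal pyramid: V=9, E=16, F=9.
Attach a heptagonal pyramid (V=8, E=14, F=8) along a 3-gon: merge 3 vertices and 3 edges, delete both glued faces → V=14, E=27, F=15.
Attach a square bipyramid (V=6, E=12, F=8) along a 3-gon: merge 3 vertices and 3 edges, delete both glued faces → V=17, E=36, F=21.
Attach a 13-gonal pyramid (V=14, E=26, F=14) along a 3-gon: merge 3 vertices and 3 edges, delete both glued faces → V=28, E=59, F=33.
Check: V − E + F = 28 − 59 + 33 = 2.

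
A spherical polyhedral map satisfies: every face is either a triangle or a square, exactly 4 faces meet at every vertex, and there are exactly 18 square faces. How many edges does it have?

48

Let x be the number of triangles; then F = 18 + x.
Edge–face incidences: 2E = 4·18 + 3·x = 72 + 3x.
Every vertex has degree 4, so 4V = 2E.
Euler: V − E + F = 2 ⇒ (2E)/4 − E + (18 + x) = 2.
Multiply by 8: 2·(2E) − 4·(2E) + 8·(18 + x) = 16, i.e. 144 + 8x − 2·(72 + 3x) = 16.
Collecting terms: 2x = 16, so x = 8.
Then 2E = 72 + 3·8 = 96, so E = 48, V = 2E/4 = 24, F = 18 + 8 = 26.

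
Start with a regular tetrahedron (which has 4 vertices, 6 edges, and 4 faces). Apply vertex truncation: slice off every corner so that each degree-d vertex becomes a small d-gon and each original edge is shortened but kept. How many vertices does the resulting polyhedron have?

Truncation replaces each original edge-end by a new vertex, so V′ = 2E = 12.
Each original edge survives, and each old vertex of degree d contributes d new edges; summing degrees gives Σd = 2E, so E′ = E + 2E = 3E = 18.
Each original face survives and each original vertex becomes one new face: F′ = F + V = 8.

12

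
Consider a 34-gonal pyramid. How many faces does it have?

35

A pyramid on an n-gon base has one n-gon and n triangles: V = 34 + 1 = 35, E = 2·34 = 68, F = 34 + 1 = 35.
Check: V − E + F = 35 − 68 + 35 = 2.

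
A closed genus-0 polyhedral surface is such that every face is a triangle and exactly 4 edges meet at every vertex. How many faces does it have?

8

Each face has 3 edges and each edge borders two faces, so 2E = 3F.
Each vertex has degree 4, so 4V = 2E and hence V = 3F/4.
Euler: V − E + F = 2 ⇒ (3F/4) − (3F/2) + F = 2.
Multiply by 8: (6 − 12 + 8)F = 16, i.e. 2F = 16.
So F = 8, E = 3·8/2 = 12, V = 3·8/4 = 6.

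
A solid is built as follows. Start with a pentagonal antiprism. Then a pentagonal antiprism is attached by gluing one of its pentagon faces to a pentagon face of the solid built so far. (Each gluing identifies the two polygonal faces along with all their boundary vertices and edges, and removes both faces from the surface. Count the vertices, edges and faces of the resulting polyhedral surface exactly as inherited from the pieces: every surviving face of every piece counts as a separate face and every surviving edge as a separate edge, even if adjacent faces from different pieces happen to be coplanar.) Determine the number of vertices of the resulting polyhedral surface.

A pentagonal antiprism: V=10, E=20, F=12.
Attach a pentagonal antiprism (V=10, E=20, F=12) along a 5-gon: merge 5 vertices and 5 edges, delete both glued faces → V=15, E=35, F=22.
Check: V − E + F = 15 − 35 + 22 = 2.

15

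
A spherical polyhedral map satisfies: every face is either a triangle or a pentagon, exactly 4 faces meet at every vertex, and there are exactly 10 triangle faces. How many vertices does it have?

10

Let x be the number of pentagons; then F = 10 + x.
Edge–face incidences: 2E = 3·10 + 5·x = 30 + 5x.
Every vertex has degree 4, so 4V = 2E.
Euler: V − E + F = 2 ⇒ (2E)/4 − E + (10 + x) = 2.
Multiply by 8: 2·(2E) − 4·(2E) + 8·(10 + x) = 16, i.e. 80 + 8x − 2·(30 + 5x) = 16.
Collecting terms: −2x + 20 = 16, so −2x = −4, so x = 2.
Then 2E = 30 + 5·2 = 40, so E = 20, V = 2E/4 = 10, F = 10 + 2 = 12.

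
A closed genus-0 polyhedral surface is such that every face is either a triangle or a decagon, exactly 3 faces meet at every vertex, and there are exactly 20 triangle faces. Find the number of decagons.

Let x be the number of decagons; then F = 20 + x.
Edge–face incidences: 2E = 3·20 + 10·x = 60 + 10x.
Every vertex has degree 3, so 3V = 2E.
Euler: V − E + F = 2 ⇒ (2E)/3 − E + (20 + x) = 2.
Multiply by 6: 2·(2E) − 3·(2E) + 6·(20 + x) = 12, i.e. 120 + 6x − (60 + 10x) = 12.
Collecting terms: −4x + 60 = 12, so −4x = −48, so x = 12.
Then 2E = 60 + 10·12 = 180, so E = 90, V = 2E/3 = 60, F = 20 + 12 = 32.

12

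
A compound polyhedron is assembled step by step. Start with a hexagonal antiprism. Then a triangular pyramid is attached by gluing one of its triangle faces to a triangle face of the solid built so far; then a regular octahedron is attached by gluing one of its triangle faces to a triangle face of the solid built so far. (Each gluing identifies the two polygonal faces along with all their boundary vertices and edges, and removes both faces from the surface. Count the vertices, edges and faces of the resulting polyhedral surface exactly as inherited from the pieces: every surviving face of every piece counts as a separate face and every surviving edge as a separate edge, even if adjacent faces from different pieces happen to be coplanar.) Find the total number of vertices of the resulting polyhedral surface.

16

A hexagonal antiprism: V=12, E=24, F=14.
Attach a triangular pyramid (V=4, E=6, F=4) along a 3-gon: merge 3 vertices and 3 edges, delete both glued faces → V=13, E=27, F=16.
Attach a regular octahedron (V=6, E=12, F=8) along a 3-gon: merge 3 vertices and 3 edges, delete both glued faces → V=16, E=36, F=22.
Check: V − E + F = 16 − 36 + 22 = 2.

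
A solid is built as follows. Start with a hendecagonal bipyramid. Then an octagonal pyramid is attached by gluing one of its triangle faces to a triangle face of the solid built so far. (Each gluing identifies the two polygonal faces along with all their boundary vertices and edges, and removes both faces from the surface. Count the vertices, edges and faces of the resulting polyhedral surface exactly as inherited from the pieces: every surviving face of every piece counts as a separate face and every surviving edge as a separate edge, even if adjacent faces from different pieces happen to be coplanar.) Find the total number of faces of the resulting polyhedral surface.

A hendecagonal bipyramid: V=13, E=33, F=22.
Attach an octagonal pyramid (V=9, E=16, F=9) along a 3-gon: merge 3 vertices and 3 edges, delete both glued faces → V=19, E=46, F=29.
Check: V − E + F = 19 − 46 + 29 = 2.

29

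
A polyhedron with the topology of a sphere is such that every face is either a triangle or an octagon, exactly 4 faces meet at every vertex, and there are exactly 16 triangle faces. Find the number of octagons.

Let x be the number of octagons; then F = 16 + x.
Edge–face incidences: 2E = 3·16 + 8·x = 48 + 8x.
Every vertex has degree 4, so 4V = 2E.
Euler: V − E + F = 2 ⇒ (2E)/4 − E + (16 + x) = 2.
Multiply by 8: 2·(2E) − 4·(2E) + 8·(16 + x) = 16, i.e. 128 + 8x − 2·(48 + 8x) = 16.
Collecting terms: −8x + 32 = 16, so −8x = −16, so x = 2.
Then 2E = 48 + 8·2 = 64, so E = 32, V = 2E/4 = 16, F = 16 + 2 = 18.

2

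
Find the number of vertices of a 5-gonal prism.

10

A prism on an n-gon has two n-gon bases and n rectangular sides: V = 2·5 = 10, E = 3·5 = 15, F = 5 + 2 = 7.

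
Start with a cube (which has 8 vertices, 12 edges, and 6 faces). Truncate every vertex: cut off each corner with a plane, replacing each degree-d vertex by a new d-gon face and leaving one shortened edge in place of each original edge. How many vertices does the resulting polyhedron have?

Truncation replaces each original edge-end by a new vertex, so V′ = 2E = 24.
Each original edge survives, and each old vertex of degree d contributes d new edges; summing degrees gives Σd = 2E, so E′ = E + 2E = 3E = 36.
Each original face survives and each original vertex becomes one new face: F′ = F + V = 14.

24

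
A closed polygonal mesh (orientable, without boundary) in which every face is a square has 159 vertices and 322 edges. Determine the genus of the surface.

Every face is a square and each edge borders two faces, so 4F = 2·322, giving F = 161.
χ = V − E + F = 159 − 322 + 161 = -2.
For a closed orientable surface χ = 2 − 2g, so g = (2 − (-2))/2 = 2.

2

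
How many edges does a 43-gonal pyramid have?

A pyramid on an n-gon base has one n-gon and n triangles: V = 43 + 1 = 44, E = 2·43 = 86, F = 43 + 1 = 44.
Check: V − E + F = 44 − 86 + 44 = 2.

86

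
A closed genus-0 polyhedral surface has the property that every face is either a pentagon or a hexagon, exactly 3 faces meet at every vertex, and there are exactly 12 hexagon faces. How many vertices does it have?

Let x be the number of pentagons; then F = 12 + x.
Edge–face incidences: 2E = 6·12 + 5·x = 72 + 5x.
Every vertex has degree 3, so 3V = 2E.
Euler: V − E + F = 2 ⇒ (2E)/3 − E + (12 + x) = 2.
Multiply by 6: 2·(2E) − 3·(2E) + 6·(12 + x) = 12, i.e. 72 + 6x − (72 + 5x) = 12.
Collecting terms: x = 12.
Then 2E = 72 + 5·12 = 132, so E = 66, V = 2E/3 = 44, F = 12 + 12 = 24.

44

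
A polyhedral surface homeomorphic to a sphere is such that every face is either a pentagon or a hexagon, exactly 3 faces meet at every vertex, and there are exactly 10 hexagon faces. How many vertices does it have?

Let x be the number of pentagons; then F = 10 + x.
Edge–face incidences: 2E = 6·10 + 5·x = 60 + 5x.
Every vertex has degree 3, so 3V = 2E.
Euler: V − E + F = 2 ⇒ (2E)/3 − E + (10 + x) = 2.
Multiply by 6: 2·(2E) − 3·(2E) + 6·(10 + x) = 12, i.e. 60 + 6x − (60 + 5x) = 12.
Collecting terms: x = 12.
Then 2E = 60 + 5·12 = 120, so E = 60, V = 2E/3 = 40, F = 10 + 12 = 22.

40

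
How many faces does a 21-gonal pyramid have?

A pyramid on an n-gon base has one n-gon and n triangles: V = 21 + 1 = 22, E = 2·21 = 42, F = 21 + 1 = 22.

22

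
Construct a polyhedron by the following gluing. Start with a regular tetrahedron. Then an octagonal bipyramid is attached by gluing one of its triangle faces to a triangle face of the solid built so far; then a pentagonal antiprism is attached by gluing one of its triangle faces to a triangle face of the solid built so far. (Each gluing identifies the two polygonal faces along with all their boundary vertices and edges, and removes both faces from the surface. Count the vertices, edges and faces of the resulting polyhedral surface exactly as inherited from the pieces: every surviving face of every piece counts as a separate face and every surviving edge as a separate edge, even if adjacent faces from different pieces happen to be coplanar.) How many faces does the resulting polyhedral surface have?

28

A regular tetrahedron: V=4, E=6, F=4.
Attach an octagonal bipyramid (V=10, E=24, F=16) along a 3-gon: merge 3 vertices and 3 edges, delete both glued faces → V=11, E=27, F=18.
Attach a pentagonal antiprism (V=10, E=20, F=12) along a 3-gon: merge 3 vertices and 3 edges, delete both glued faces → V=18, E=44, F=28.
Check: V − E + F = 18 − 44 + 28 = 2.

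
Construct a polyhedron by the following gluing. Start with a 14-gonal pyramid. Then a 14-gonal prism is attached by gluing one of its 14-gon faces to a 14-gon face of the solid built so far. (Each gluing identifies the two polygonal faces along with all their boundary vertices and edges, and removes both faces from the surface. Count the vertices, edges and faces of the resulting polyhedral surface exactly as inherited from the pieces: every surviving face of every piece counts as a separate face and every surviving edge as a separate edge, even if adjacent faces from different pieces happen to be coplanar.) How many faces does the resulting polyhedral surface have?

A 14-gonal pyramid: V=15, E=28, F=15.
Attach a 14-gonal prism (V=28, E=42, F=16) along a 14-gon: merge 14 vertices and 14 edges, delete both glued faces → V=29, E=56, F=29.
Check: V − E + F = 29 − 56 + 29 = 2.

29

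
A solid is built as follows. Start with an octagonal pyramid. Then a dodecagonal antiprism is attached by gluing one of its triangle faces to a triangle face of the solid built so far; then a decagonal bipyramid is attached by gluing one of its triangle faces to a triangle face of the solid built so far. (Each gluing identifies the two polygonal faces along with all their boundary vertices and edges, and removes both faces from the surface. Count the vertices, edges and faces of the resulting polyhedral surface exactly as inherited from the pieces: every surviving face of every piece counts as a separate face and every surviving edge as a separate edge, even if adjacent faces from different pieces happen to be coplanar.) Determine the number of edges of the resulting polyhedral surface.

An octagonal pyramid: V=9, E=16, F=9.
Attach a dodecagonal antiprism (V=24, E=48, F=26) along a 3-gon: merge 3 vertices and 3 edges, delete both glued faces → V=30, E=61, F=33.
Attach a decagonal bipyramid (V=12, E=30, F=20) along a 3-gon: merge 3 vertices and 3 edges, delete both glued faces → V=39, E=88, F=51.
Check: V − E + F = 39 − 88 + 51 = 2.

88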